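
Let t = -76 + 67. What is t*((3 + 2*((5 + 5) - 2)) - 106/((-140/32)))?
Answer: -13617/35 ≈ -389.06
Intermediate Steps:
t = -9
t*((3 + 2*((5 + 5) - 2)) - 106/((-140/32))) = -9*((3 + 2*((5 + 5) - 2)) - 106/((-140/32))) = -9*((3 + 2*(10 - 2)) - 106/((-140*1/32))) = -9*((3 + 2*8) - 106/(-35/8)) = -9*((3 + 16) - 106*(-8/35)) = -9*(19 + 848/35) = -9*1513/35 = -13617/35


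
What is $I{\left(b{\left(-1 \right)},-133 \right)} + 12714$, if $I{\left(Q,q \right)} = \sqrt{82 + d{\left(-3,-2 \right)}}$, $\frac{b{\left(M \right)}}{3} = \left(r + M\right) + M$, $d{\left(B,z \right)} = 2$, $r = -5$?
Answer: $12714 + 2 \sqrt{21} \approx 12723.0$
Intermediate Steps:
$b{\left(M \right)} = -15 + 6 M$ ($b{\left(M \right)} = 3 \left(\left(-5 + M\right) + M\right) = 3 \left(-5 + 2 M\right) = -15 + 6 M$)
$I{\left(Q,q \right)} = 2 \sqrt{21}$ ($I{\left(Q,q \right)} = \sqrt{82 + 2} = \sqrt{84} = 2 \sqrt{21}$)
$I{\left(b{\left(-1 \right)},-133 \right)} + 12714 = 2 \sqrt{21} + 12714 = 12714 + 2 \sqrt{21}$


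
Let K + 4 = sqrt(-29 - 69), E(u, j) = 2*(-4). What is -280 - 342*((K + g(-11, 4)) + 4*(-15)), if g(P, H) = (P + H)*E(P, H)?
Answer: 2456 - 2394*I*sqrt(2) ≈ 2456.0 - 3385.6*I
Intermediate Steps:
E(u, j) = -8
g(P, H) = -8*H - 8*P (g(P, H) = (P + H)*(-8) = (H + P)*(-8) = -8*H - 8*P)
K = -4 + 7*I*sqrt(2) (K = -4 + sqrt(-29 - 69) = -4 + sqrt(-98) = -4 + 7*I*sqrt(2) ≈ -4.0 + 9.8995*I)
-280 - 342*((K + g(-11, 4)) + 4*(-15)) = -280 - 342*(((-4 + 7*I*sqrt(2)) + (-8*4 - 8*(-11))) + 4*(-15)) = -280 - 342*(((-4 + 7*I*sqrt(2)) + (-32 + 88)) - 60) = -280 - 342*(((-4 + 7*I*sqrt(2)) + 56) - 60) = -280 - 342*((52 + 7*I*sqrt(2)) - 60) = -280 - 342*(-8 + 7*I*sqrt(2)) = -280 + (2736 - 2394*I*sqrt(2)) = 2456 - 2394*I*sqrt(2)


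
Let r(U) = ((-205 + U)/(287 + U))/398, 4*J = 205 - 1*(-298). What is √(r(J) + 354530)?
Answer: √153078176703766054/657098 ≈ 595.42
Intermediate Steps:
J = 503/4 (J = (205 - 1*(-298))/4 = (205 + 298)/4 = (¼)*503 = 503/4 ≈ 125.75)
r(U) = (-205 + U)/(398*(287 + U)) (r(U) = ((-205 + U)/(287 + U))*(1/398) = (-205 + U)/(398*(287 + U)))
√(r(J) + 354530) = √((-205 + 503/4)/(398*(287 + 503/4)) + 354530) = √((1/398)*(-317/4)/(1651/4) + 354530) = √((1/398)*(4/1651)*(-317/4) + 354530) = √(-317/657098 + 354530) = √(232960953623/657098) = √153078176703766054/657098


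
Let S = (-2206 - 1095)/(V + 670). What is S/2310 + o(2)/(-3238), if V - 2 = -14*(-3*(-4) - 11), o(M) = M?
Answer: -6864299/2460847620 ≈ -0.0027894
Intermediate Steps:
V = -12 (V = 2 - 14*(-3*(-4) - 11) = 2 - 14*(12 - 11) = 2 - 14*1 = 2 - 14 = -12)
S = -3301/658 (S = (-2206 - 1095)/(-12 + 670) = -3301/658 ≈ -5.0167)
S/2310 + o(2)/(-3238) = -3301/658/2310 + 2/(-3238) = -3301/658*1/2310 + 2*(-1/3238) = -3301/1519980 - 1/1619 = -6864299/2460847620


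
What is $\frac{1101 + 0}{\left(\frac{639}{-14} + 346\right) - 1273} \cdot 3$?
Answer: $- \frac{5138}{1513} \approx -3.3959$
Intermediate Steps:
$\frac{1101 + 0}{\left(\frac{639}{-14} + 346\right) - 1273} \cdot 3 = \frac{1101}{\left(639 \left(- \frac{1}{14}\right) + 346\right) - 1273} \cdot 3 = \frac{1101}{\left(- \frac{639}{14} + 346\right) - 1273} \cdot 3 = \frac{1101}{\frac{4205}{14} - 1273} \cdot 3 = \frac{1101}{- \frac{13617}{14}} \cdot 3 = 1101 \left(- \frac{14}{13617}\right) 3 = \left(- \frac{5138}{4539}\right) 3 = - \frac{5138}{1513}$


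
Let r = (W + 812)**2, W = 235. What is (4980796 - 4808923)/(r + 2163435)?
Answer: 57291/1086548 ≈ 0.052728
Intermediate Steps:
r = 1096209 (r = (235 + 812)**2 = 1047**2 = 1096209)
(4980796 - 4808923)/(r + 2163435) = (4980796 - 4808923)/(1096209 + 2163435) = 171873/3259644 = 171873*(1/3259644) = 57291/1086548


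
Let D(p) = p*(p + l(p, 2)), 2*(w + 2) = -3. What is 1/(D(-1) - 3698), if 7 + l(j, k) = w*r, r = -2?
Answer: -1/3697 ≈ -0.00027049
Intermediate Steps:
w = -7/2 (w = -2 + (½)*(-3) = -2 - 3/2 = -7/2 ≈ -3.5000)
l(j, k) = 0 (l(j, k) = -7 - 7/2*(-2) = -7 + 7 = 0)
D(p) = p² (D(p) = p*(p + 0) = p*p = p²)
1/(D(-1) - 3698) = 1/((-1)² - 3698) = 1/(1 - 3698) = 1/(-3697) = -1/3697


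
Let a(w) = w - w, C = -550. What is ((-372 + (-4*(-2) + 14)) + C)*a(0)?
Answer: 0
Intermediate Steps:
a(w) = 0
((-372 + (-4*(-2) + 14)) + C)*a(0) = ((-372 + (-4*(-2) + 14)) - 550)*0 = ((-372 + (8 + 14)) - 550)*0 = ((-372 + 22) - 550)*0 = (-350 - 550)*0 = -900*0 = 0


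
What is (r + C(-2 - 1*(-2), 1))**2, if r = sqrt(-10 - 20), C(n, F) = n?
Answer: -30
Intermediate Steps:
r = I*sqrt(30) (r = sqrt(-30) = I*sqrt(30) ≈ 5.4772*I)
(r + C(-2 - 1*(-2), 1))**2 = (I*sqrt(30) + (-2 - 1*(-2)))**2 = (I*sqrt(30) + (-2 + 2))**2 = (I*sqrt(30) + 0)**2 = (I*sqrt(30))**2 = -30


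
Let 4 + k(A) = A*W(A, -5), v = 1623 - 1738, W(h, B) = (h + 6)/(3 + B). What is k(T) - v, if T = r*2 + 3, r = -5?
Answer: 215/2 ≈ 107.50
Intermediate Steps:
W(h, B) = (6 + h)/(3 + B)
v = -115
T = -7 (T = -5*2 + 3 = -10 + 3 = -7)
k(A) = -4 + A*(-3 - A/2) (k(A) = -4 + A*((6 + A)/(3 - 5)) = -4 + A*((6 + A)/(-2)) = -4 + A*(-(6 + A)/2) = -4 + A*(-3 - A/2))
k(T) - v = (-4 - ½*(-7)*(6 - 7)) - 1*(-115) = (-4 - ½*(-7)*(-1)) + 115 = (-4 - 7/2) + 115 = -15/2 + 115 = 215/2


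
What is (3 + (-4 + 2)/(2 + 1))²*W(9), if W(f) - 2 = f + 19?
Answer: 490/3 ≈ 163.33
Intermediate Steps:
W(f) = 21 + f (W(f) = 2 + (f + 19) = 2 + (19 + f) = 21 + f)
(3 + (-4 + 2)/(2 + 1))²*W(9) = (3 + (-4 + 2)/(2 + 1))²*(21 + 9) = (3 - 2/3)²*30 = (3 - 2*⅓)²*30 = (3 - ⅔)²*30 = (7/3)²*30 = (49/9)*30 = 490/3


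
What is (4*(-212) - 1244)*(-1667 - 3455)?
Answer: 10715224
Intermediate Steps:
(4*(-212) - 1244)*(-1667 - 3455) = (-848 - 1244)*(-5122) = -2092*(-5122) = 10715224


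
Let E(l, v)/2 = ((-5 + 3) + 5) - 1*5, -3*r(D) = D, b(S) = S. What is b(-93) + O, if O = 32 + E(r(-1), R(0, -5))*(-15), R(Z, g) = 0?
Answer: -1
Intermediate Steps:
r(D) = -D/3
E(l, v) = -4 (E(l, v) = 2*(((-5 + 3) + 5) - 1*5) = 2*((-2 + 5) - 5) = 2*(3 - 5) = 2*(-2) = -4)
O = 92 (O = 32 - 4*(-15) = 32 + 60 = 92)
b(-93) + O = -93 + 92 = -1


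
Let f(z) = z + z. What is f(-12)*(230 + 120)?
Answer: -8400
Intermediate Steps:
f(z) = 2*z
f(-12)*(230 + 120) = (2*(-12))*(230 + 120) = -24*350 = -8400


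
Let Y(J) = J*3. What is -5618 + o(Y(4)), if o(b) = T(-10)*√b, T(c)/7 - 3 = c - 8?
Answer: -5618 - 210*√3 ≈ -5981.7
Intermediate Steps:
T(c) = -35 + 7*c (T(c) = 21 + 7*(c - 8) = 21 + 7*(-8 + c) = 21 + (-56 + 7*c) = -35 + 7*c)
Y(J) = 3*J
o(b) = -105*√b (o(b) = (-35 + 7*(-10))*√b = (-35 - 70)*√b = -105*√b)
-5618 + o(Y(4)) = -5618 - 105*2*√3 = -5618 - 210*√3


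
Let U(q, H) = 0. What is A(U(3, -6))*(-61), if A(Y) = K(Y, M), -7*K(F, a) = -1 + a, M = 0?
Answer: -61/7 ≈ -8.7143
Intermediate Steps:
K(F, a) = ⅐ - a/7 (K(F, a) = -(-1 + a)/7 = ⅐ - a/7)
A(Y) = ⅐ (A(Y) = ⅐ - ⅐*0 = ⅐ + 0 = ⅐)
A(U(3, -6))*(-61) = (⅐)*(-61) = -61/7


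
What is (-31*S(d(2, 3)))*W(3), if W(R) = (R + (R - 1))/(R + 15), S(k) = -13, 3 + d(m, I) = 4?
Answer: 2015/18 ≈ 111.94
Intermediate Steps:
d(m, I) = 1 (d(m, I) = -3 + 4 = 1)
W(R) = (-1 + 2*R)/(15 + R) (W(R) = (R + (-1 + R))/(15 + R) = (-1 + 2*R)/(15 + R))
(-31*S(d(2, 3)))*W(3) = (-31*(-13))*((-1 + 2*3)/(15 + 3)) = 403*((-1 + 6)/18) = 403*((1/18)*5) = 403*(5/18) = 2015/18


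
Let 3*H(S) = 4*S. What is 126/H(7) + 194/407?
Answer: 11377/814 ≈ 13.977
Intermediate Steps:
H(S) = 4*S/3 (H(S) = (4*S)/3 = 4*S/3)
126/H(7) + 194/407 = 126/(((4/3)*7)) + 194/407 = 126/(28/3) + 194*(1/407) = 126*(3/28) + 194/407 = 27/2 + 194/407 = 11377/814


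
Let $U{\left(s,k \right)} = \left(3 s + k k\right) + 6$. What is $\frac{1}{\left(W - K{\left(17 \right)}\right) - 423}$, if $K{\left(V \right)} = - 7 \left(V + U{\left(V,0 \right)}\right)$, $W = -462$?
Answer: $- \frac{1}{367} \approx -0.0027248$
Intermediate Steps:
$U{\left(s,k \right)} = 6 + k^{2} + 3 s$ ($U{\left(s,k \right)} = \left(3 s + k^{2}\right) + 6 = \left(k^{2} + 3 s\right) + 6 = 6 + k^{2} + 3 s$)
$K{\left(V \right)} = -42 - 28 V$ ($K{\left(V \right)} = - 7 \left(V + \left(6 + 0^{2} + 3 V\right)\right) = - 7 \left(V + \left(6 + 0 + 3 V\right)\right) = - 7 \left(V + \left(6 + 3 V\right)\right) = - 7 \left(6 + 4 V\right) = -42 - 28 V$)
$\frac{1}{\left(W - K{\left(17 \right)}\right) - 423} = \frac{1}{\left(-462 - \left(-42 - 476\right)\right) - 423} = \frac{1}{\left(-462 - -518\right) - 423} = \frac{1}{\left(-462 + 518\right) - 423} = \frac{1}{56 - 423} = \frac{1}{-367} = - \frac{1}{367}$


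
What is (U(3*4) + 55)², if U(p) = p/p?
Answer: 3136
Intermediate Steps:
U(p) = 1
(U(3*4) + 55)² = (1 + 55)² = 56² = 3136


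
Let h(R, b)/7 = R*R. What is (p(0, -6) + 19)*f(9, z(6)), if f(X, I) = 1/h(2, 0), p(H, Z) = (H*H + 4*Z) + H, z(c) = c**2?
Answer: -5/28 ≈ -0.17857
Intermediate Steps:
h(R, b) = 7*R**2 (h(R, b) = 7*(R*R) = 7*R**2)
p(H, Z) = H + H**2 + 4*Z (p(H, Z) = (H**2 + 4*Z) + H = H + H**2 + 4*Z)
f(X, I) = 1/28 (f(X, I) = 1/(7*2**2) = 1/(7*4) = 1/28)
(p(0, -6) + 19)*f(9, z(6)) = ((0 + 0**2 + 4*(-6)) + 19)*(1/28) = ((0 + 0 - 24) + 19)*(1/28) = (-24 + 19)*(1/28) = -5*1/28 = -5/28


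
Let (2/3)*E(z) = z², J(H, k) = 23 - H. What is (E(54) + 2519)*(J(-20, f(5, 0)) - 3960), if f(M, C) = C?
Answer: -26999881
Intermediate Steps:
E(z) = 3*z²/2
(E(54) + 2519)*(J(-20, f(5, 0)) - 3960) = ((3/2)*54² + 2519)*((23 - 1*(-20)) - 3960) = ((3/2)*2916 + 2519)*((23 + 20) - 3960) = (4374 + 2519)*(43 - 3960) = 6893*(-3917) = -26999881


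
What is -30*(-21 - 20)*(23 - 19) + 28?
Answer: 4948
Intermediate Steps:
-30*(-21 - 20)*(23 - 19) + 28 = -(-1230)*4 + 28 = -30*(-164) + 28 = 4920 + 28 = 4948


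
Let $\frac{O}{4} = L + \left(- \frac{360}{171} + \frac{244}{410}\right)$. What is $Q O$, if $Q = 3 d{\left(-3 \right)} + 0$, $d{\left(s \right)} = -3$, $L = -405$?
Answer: $\frac{57000852}{3895} \approx 14634.0$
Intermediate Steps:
$Q = -9$ ($Q = 3 \left(-3\right) + 0 = -9 + 0 = -9$)
$O = - \frac{6333428}{3895}$ ($O = 4 \left(-405 + \left(- \frac{360}{171} + \frac{244}{410}\right)\right) = 4 \left(-405 + \left(\left(-360\right) \frac{1}{171} + 244 \cdot \frac{1}{410}\right)\right) = 4 \left(-405 + \left(- \frac{40}{19} + \frac{122}{205}\right)\right) = 4 \left(-405 - \frac{5882}{3895}\right) = 4 \left(- \frac{1583357}{3895}\right) = - \frac{6333428}{3895} \approx -1626.0$)
$Q O = \left(-9\right) \left(- \frac{6333428}{3895}\right) = \frac{57000852}{3895}$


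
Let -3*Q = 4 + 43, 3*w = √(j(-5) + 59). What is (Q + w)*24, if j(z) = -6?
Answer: -376 + 8*√53 ≈ -317.76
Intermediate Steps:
w = √53/3 (w = √(-6 + 59)/3 = √53/3 ≈ 2.4267)
Q = -47/3 (Q = -(4 + 43)/3 = -⅓*47 = -47/3 ≈ -15.667)
(Q + w)*24 = (-47/3 + √53/3)*24 = -376 + 8*√53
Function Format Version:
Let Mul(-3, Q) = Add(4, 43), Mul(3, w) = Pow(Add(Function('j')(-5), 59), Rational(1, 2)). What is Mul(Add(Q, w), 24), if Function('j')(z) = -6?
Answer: Add(-376, Mul(8, Pow(53, Rational(1, 2)))) ≈ -317.76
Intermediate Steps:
w = Mul(Rational(1, 3), Pow(53, Rational(1, 2))) (w = Mul(Rational(1, 3), Pow(Add(-6, 59), Rational(1, 2))) = Mul(Rational(1, 3), Pow(53, Rational(1, 2))) ≈ 2.4267)
Q = Rational(-47, 3) (Q = Mul(Rational(-1, 3), Add(4, 43)) = Mul(Rational(-1, 3), 47) = Rational(-47, 3) ≈ -15.667)
Mul(Add(Q, w), 24) = Mul(Add(Rational(-47, 3), Mul(Rational(1, 3), Pow(53, Rational(1, 2)))), 24) = Add(-376, Mul(8, Pow(53, Rational(1, 2))))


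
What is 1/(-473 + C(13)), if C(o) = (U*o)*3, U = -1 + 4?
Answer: -1/356 ≈ -0.0028090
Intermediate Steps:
U = 3
C(o) = 9*o (C(o) = (3*o)*3 = 9*o)
1/(-473 + C(13)) = 1/(-473 + 9*13) = 1/(-473 + 117) = 1/(-356) = -1/356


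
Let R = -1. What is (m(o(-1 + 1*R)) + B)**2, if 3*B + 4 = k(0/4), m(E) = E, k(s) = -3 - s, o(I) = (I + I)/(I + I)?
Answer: 16/9 ≈ 1.7778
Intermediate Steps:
o(I) = 1 (o(I) = (2*I)/((2*I)) = (2*I)*(1/(2*I)) = 1)
B = -7/3 (B = -4/3 + (-3 - 0/4)/3 = -4/3 + (-3 - 1*0)/3 = -4/3 + (-3 + 0)/3 = -4/3 + (1/3)*(-3) = -4/3 - 1 = -7/3 ≈ -2.3333)
(m(o(-1 + 1*R)) + B)**2 = (1 - 7/3)**2 = (-4/3)**2 = 16/9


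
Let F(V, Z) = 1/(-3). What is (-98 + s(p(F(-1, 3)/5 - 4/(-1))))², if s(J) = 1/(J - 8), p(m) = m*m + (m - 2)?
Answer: 42908222449/4477456 ≈ 9583.2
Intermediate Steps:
F(V, Z) = -⅓
p(m) = -2 + m + m² (p(m) = m² + (-2 + m) = -2 + m + m²)
s(J) = 1/(-8 + J)
(-98 + s(p(F(-1, 3)/5 - 4/(-1))))² = (-98 + 1/(-8 + (-2 + (-⅓/5 - 4/(-1)) + (-⅓/5 - 4/(-1))²)))² = (-98 + 1/(-8 + (-2 + (-⅓*⅕ - 4*(-1)) + (-⅓*⅕ - 4*(-1))²)))² = (-98 + 1/(-8 + (-2 + (-1/15 + 4) + (-1/15 + 4)²)))² = (-98 + 1/(-8 + (-2 + 59/15 + (59/15)²)))² = (-98 + 1/(-8 + (-2 + 59/15 + 3481/225)))² = (-98 + 1/(-8 + 3916/225))² = (-98 + 1/(2116/225))² = (-98 + 225/2116)² = (-207143/2116)² = 42908222449/4477456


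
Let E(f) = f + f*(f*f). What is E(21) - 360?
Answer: 8922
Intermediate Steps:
E(f) = f + f³ (E(f) = f + f*f² = f + f³)
E(21) - 360 = (21 + 21³) - 360 = (21 + 9261) - 360 = 9282 - 360 = 8922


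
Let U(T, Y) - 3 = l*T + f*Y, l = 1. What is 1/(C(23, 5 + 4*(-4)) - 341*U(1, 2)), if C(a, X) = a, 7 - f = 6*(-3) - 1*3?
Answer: -1/20437 ≈ -4.8931e-5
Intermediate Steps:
f = 28 (f = 7 - (6*(-3) - 1*3) = 7 - (-18 - 3) = 7 - 1*(-21) = 7 + 21 = 28)
U(T, Y) = 3 + T + 28*Y (U(T, Y) = 3 + (1*T + 28*Y) = 3 + (T + 28*Y) = 3 + T + 28*Y)
1/(C(23, 5 + 4*(-4)) - 341*U(1, 2)) = 1/(23 - 341*(3 + 1 + 28*2)) = 1/(23 - 341*(3 + 1 + 56)) = 1/(23 - 341*60) = 1/(23 - 20460) = 1/(-20437) = -1/20437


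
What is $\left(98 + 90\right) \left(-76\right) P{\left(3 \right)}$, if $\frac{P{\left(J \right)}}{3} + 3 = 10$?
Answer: $-300048$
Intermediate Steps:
$P{\left(J \right)} = 21$ ($P{\left(J \right)} = -9 + 3 \cdot 10 = -9 + 30 = 21$)
$\left(98 + 90\right) \left(-76\right) P{\left(3 \right)} = \left(98 + 90\right) \left(-76\right) 21 = 188 \left(-76\right) 21 = \left(-14288\right) 21 = -300048$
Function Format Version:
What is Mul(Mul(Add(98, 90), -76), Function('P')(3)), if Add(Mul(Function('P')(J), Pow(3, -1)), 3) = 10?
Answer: -300048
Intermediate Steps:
Function('P')(J) = 21 (Function('P')(J) = Add(-9, Mul(3, 10)) = Add(-9, 30) = 21)
Mul(Mul(Add(98, 90), -76), Function('P')(3)) = Mul(Mul(Add(98, 90), -76), 21) = Mul(Mul(188, -76), 21) = Mul(-14288, 21) = -300048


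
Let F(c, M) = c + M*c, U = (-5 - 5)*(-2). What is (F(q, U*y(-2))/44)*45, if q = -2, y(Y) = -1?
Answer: 855/22 ≈ 38.864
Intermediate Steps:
U = 20 (U = -10*(-2) = 20)
(F(q, U*y(-2))/44)*45 = (-2*(1 + 20*(-1))/44)*45 = (-2*(1 - 20)*(1/44))*45 = (-2*(-19)*(1/44))*45 = (38*(1/44))*45 = (19/22)*45 = 855/22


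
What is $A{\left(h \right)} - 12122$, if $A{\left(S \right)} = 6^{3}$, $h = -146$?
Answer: $-11906$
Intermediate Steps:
$A{\left(S \right)} = 216$
$A{\left(h \right)} - 12122 = 216 - 12122 = -11906$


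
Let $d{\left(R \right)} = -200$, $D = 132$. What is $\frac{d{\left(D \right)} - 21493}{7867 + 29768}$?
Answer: $- \frac{7231}{12545} \approx -0.5764$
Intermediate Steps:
$\frac{d{\left(D \right)} - 21493}{7867 + 29768} = \frac{-200 - 21493}{7867 + 29768} = - \frac{21693}{37635} = \left(-21693\right) \frac{1}{37635} = - \frac{7231}{12545}$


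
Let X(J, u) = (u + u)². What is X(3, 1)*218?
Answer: 872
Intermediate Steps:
X(J, u) = 4*u² (X(J, u) = (2*u)² = 4*u²)
X(3, 1)*218 = (4*1²)*218 = (4*1)*218 = 4*218 = 872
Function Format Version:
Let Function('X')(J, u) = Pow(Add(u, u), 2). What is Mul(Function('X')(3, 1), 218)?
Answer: 872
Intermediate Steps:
Function('X')(J, u) = Mul(4, Pow(u, 2)) (Function('X')(J, u) = Pow(Mul(2, u), 2) = Mul(4, Pow(u, 2)))
Mul(Function('X')(3, 1), 218) = Mul(Mul(4, Pow(1, 2)), 218) = Mul(Mul(4, 1), 218) = Mul(4, 218) = 872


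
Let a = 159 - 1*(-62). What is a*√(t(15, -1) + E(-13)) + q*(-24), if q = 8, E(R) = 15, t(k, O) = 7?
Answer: -192 + 221*√22 ≈ 844.58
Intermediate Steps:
a = 221 (a = 159 + 62 = 221)
a*√(t(15, -1) + E(-13)) + q*(-24) = 221*√(7 + 15) + 8*(-24) = 221*√22 - 192 = -192 + 221*√22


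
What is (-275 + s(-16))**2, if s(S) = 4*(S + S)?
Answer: 162409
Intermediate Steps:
s(S) = 8*S (s(S) = 4*(2*S) = 8*S)
(-275 + s(-16))**2 = (-275 + 8*(-16))**2 = (-275 - 128)**2 = (-403)**2 = 162409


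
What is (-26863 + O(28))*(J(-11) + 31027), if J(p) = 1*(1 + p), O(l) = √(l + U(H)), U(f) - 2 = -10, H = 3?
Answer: -833209671 + 62034*√5 ≈ -8.3307e+8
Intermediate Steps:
U(f) = -8 (U(f) = 2 - 10 = -8)
O(l) = √(-8 + l) (O(l) = √(l - 8) = √(-8 + l))
J(p) = 1 + p
(-26863 + O(28))*(J(-11) + 31027) = (-26863 + √(-8 + 28))*((1 - 11) + 31027) = (-26863 + √20)*(-10 + 31027) = (-26863 + 2*√5)*31017 = -833209671 + 62034*√5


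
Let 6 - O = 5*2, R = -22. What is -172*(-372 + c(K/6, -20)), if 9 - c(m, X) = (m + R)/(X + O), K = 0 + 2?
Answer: 1126643/18 ≈ 62591.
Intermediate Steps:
K = 2
O = -4 (O = 6 - 5*2 = 6 - 1*10 = 6 - 10 = -4)
c(m, X) = 9 - (-22 + m)/(-4 + X) (c(m, X) = 9 - (m - 22)/(X - 4) = 9 - (-22 + m)/(-4 + X))
-172*(-372 + c(K/6, -20)) = -172*(-372 + (-14 - 2/6 + 9*(-20))/(-4 - 20)) = -172*(-372 + (-14 - 2/6 - 180)/(-24)) = -172*(-372 - (-14 - 1*1/3 - 180)/24) = -172*(-372 - (-14 - 1/3 - 180)/24) = -172*(-372 - 1/24*(-583/3)) = -172*(-372 + 583/72) = -172*(-26201/72) = 1126643/18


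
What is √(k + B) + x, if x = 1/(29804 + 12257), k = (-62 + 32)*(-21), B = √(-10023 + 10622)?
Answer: 1/42061 + √(630 + √599) ≈ 25.583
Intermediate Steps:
B = √599 ≈ 24.474
k = 630 (k = -30*(-21) = 630)
x = 1/42061 ≈ 2.3775e-5
√(k + B) + x = √(630 + √599) + 1/42061 = 1/42061 + √(630 + √599)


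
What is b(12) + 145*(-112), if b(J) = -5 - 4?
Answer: -16249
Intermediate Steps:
b(J) = -9
b(12) + 145*(-112) = -9 + 145*(-112) = -9 - 16240 = -16249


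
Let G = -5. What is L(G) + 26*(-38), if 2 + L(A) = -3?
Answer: -993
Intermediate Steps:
L(A) = -5 (L(A) = -2 - 3 = -5)
L(G) + 26*(-38) = -5 + 26*(-38) = -5 - 988 = -993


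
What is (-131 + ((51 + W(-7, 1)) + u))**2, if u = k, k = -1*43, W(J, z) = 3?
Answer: 14400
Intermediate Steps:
k = -43
u = -43
(-131 + ((51 + W(-7, 1)) + u))**2 = (-131 + ((51 + 3) - 43))**2 = (-131 + (54 - 43))**2 = (-131 + 11)**2 = (-120)**2 = 14400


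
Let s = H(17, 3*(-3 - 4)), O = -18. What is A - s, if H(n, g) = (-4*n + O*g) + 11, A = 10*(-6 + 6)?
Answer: -321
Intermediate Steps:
A = 0 (A = 10*0 = 0)
H(n, g) = 11 - 18*g - 4*n (H(n, g) = (-4*n - 18*g) + 11 = (-18*g - 4*n) + 11 = 11 - 18*g - 4*n)
s = 321 (s = 11 - 54*(-3 - 4) - 4*17 = 11 - 54*(-7) - 68 = 11 - 18*(-21) - 68 = 11 + 378 - 68 = 321)
A - s = 0 - 1*321 = 0 - 321 = -321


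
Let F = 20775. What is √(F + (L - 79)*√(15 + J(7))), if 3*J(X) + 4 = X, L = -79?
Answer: √20143 ≈ 141.93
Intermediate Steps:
J(X) = -4/3 + X/3
√(F + (L - 79)*√(15 + J(7))) = √(20775 + (-79 - 79)*√(15 + (-4/3 + (⅓)*7))) = √(20775 - 158*√(15 + (-4/3 + 7/3))) = √(20775 - 158*√(15 + 1)) = √(20775 - 158*√16) = √(20775 - 158*4) = √(20775 - 632) = √20143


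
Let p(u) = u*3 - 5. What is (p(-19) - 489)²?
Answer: 303601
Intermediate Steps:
p(u) = -5 + 3*u (p(u) = 3*u - 5 = -5 + 3*u)
(p(-19) - 489)² = ((-5 + 3*(-19)) - 489)² = ((-5 - 57) - 489)² = (-62 - 489)² = (-551)² = 303601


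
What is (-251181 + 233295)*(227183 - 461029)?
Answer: 4182569556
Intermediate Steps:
(-251181 + 233295)*(227183 - 461029) = -17886*(-233846) = 4182569556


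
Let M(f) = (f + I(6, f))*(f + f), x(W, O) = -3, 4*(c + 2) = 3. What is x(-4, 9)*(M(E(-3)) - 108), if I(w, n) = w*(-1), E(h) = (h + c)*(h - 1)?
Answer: -798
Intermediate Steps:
c = -5/4 (c = -2 + (¼)*3 = -2 + ¾ = -5/4 ≈ -1.2500)
E(h) = (-1 + h)*(-5/4 + h) (E(h) = (h - 5/4)*(h - 1) = (-5/4 + h)*(-1 + h) = (-1 + h)*(-5/4 + h))
I(w, n) = -w
M(f) = 2*f*(-6 + f) (M(f) = (f - 1*6)*(f + f) = (f - 6)*(2*f) = (-6 + f)*(2*f) = 2*f*(-6 + f))
x(-4, 9)*(M(E(-3)) - 108) = -3*(2*(5/4 + (-3)² - 9/4*(-3))*(-6 + (5/4 + (-3)² - 9/4*(-3))) - 108) = -3*(2*(5/4 + 9 + 27/4)*(-6 + (5/4 + 9 + 27/4)) - 108) = -3*(2*17*(-6 + 17) - 108) = -3*(2*17*11 - 108) = -3*(374 - 108) = -3*266 = -798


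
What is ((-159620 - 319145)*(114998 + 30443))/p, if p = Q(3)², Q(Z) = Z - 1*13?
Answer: -13926412073/20 ≈ -6.9632e+8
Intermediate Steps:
Q(Z) = -13 + Z (Q(Z) = Z - 13 = -13 + Z)
p = 100 (p = (-13 + 3)² = (-10)² = 100)
((-159620 - 319145)*(114998 + 30443))/p = ((-159620 - 319145)*(114998 + 30443))/100 = -478765*145441*(1/100) = -69632060365*1/100 = -13926412073/20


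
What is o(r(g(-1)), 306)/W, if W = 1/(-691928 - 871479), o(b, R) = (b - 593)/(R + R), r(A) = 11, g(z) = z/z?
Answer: 151650479/102 ≈ 1.4868e+6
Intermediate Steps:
g(z) = 1
o(b, R) = (-593 + b)/(2*R) (o(b, R) = (-593 + b)/((2*R)) = (-593 + b)*(1/(2*R)) = (-593 + b)/(2*R))
W = -1/1563407 (W = 1/(-1563407) = -1/1563407 ≈ -6.3963e-7)
o(r(g(-1)), 306)/W = ((½)*(-593 + 11)/306)/(-1/1563407) = ((½)*(1/306)*(-582))*(-1563407) = -97/102*(-1563407) = 151650479/102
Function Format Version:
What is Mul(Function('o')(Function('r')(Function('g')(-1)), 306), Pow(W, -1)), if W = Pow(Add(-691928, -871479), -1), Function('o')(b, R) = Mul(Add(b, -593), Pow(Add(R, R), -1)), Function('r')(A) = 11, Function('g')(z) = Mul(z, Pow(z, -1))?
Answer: Rational(151650479, 102) ≈ 1.4868e+6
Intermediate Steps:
Function('g')(z) = 1
Function('o')(b, R) = Mul(Rational(1, 2), Pow(R, -1), Add(-593, b)) (Function('o')(b, R) = Mul(Add(-593, b), Pow(Mul(2, R), -1)) = Mul(Add(-593, b), Mul(Rational(1, 2), Pow(R, -1))) = Mul(Rational(1, 2), Pow(R, -1), Add(-593, b)))
W = Rational(-1, 1563407) (W = Pow(-1563407, -1) = Rational(-1, 1563407) ≈ -6.3963e-7)
Mul(Function('o')(Function('r')(Function('g')(-1)), 306), Pow(W, -1)) = Mul(Mul(Rational(1, 2), Pow(306, -1), Add(-593, 11)), Pow(Rational(-1, 1563407), -1)) = Mul(Mul(Rational(1, 2), Rational(1, 306), -582), -1563407) = Mul(Rational(-97, 102), -1563407) = Rational(151650479, 102)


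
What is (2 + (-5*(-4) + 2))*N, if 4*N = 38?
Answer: 228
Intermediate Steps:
N = 19/2 (N = (¼)*38 = 19/2 ≈ 9.5000)
(2 + (-5*(-4) + 2))*N = (2 + (-5*(-4) + 2))*(19/2) = (2 + (20 + 2))*(19/2) = (2 + 22)*(19/2) = 24*(19/2) = 228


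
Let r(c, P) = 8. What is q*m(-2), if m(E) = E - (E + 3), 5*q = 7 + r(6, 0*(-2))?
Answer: -9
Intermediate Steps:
q = 3 (q = (7 + 8)/5 = (⅕)*15 = 3)
m(E) = -3 (m(E) = E - (3 + E) = E + (-3 - E) = -3)
q*m(-2) = 3*(-3) = -9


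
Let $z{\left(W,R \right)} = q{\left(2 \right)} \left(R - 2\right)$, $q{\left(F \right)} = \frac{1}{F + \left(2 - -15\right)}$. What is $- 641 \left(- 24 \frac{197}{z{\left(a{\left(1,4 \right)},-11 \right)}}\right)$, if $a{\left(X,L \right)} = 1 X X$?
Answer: $- \frac{57582312}{13} \approx -4.4294 \cdot 10^{6}$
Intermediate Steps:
$q{\left(F \right)} = \frac{1}{17 + F}$ ($q{\left(F \right)} = \frac{1}{F + \left(2 + 15\right)} = \frac{1}{F + 17} = \frac{1}{17 + F}$)
$a{\left(X,L \right)} = X^{2}$ ($a{\left(X,L \right)} = X X = X^{2}$)
$z{\left(W,R \right)} = - \frac{2}{19} + \frac{R}{19}$ ($z{\left(W,R \right)} = \frac{R - 2}{17 + 2} = \frac{-2 + R}{19} = - \frac{2}{19} + \frac{R}{19}$)
$- 641 \left(- 24 \frac{197}{z{\left(a{\left(1,4 \right)},-11 \right)}}\right) = - 641 \left(- 24 \frac{197}{- \frac{2}{19} + \frac{1}{19} \left(-11\right)}\right) = - 641 \left(- 24 \frac{197}{- \frac{2}{19} - \frac{11}{19}}\right) = - 641 \left(- 24 \frac{197}{- \frac{13}{19}}\right) = - 641 \left(- 24 \cdot 197 \left(- \frac{19}{13}\right)\right) = - 641 \left(\left(-24\right) \left(- \frac{3743}{13}\right)\right) = \left(-641\right) \frac{89832}{13} = - \frac{57582312}{13}$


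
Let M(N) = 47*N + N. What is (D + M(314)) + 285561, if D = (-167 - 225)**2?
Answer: 454297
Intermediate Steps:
M(N) = 48*N
D = 153664 (D = (-392)**2 = 153664)
(D + M(314)) + 285561 = (153664 + 48*314) + 285561 = (153664 + 15072) + 285561 = 168736 + 285561 = 454297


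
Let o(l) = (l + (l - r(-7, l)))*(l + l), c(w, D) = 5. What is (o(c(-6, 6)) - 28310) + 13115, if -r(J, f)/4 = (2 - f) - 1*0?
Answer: -15215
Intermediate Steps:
r(J, f) = -8 + 4*f (r(J, f) = -4*((2 - f) - 1*0) = -4*((2 - f) + 0) = -4*(2 - f) = -8 + 4*f)
o(l) = 2*l*(8 - 2*l) (o(l) = (l + (l - (-8 + 4*l)))*(l + l) = (l + (l + (8 - 4*l)))*(2*l) = (l + (8 - 3*l))*(2*l) = (8 - 2*l)*(2*l) = 2*l*(8 - 2*l))
(o(c(-6, 6)) - 28310) + 13115 = (4*5*(4 - 1*5) - 28310) + 13115 = (4*5*(4 - 5) - 28310) + 13115 = (4*5*(-1) - 28310) + 13115 = (-20 - 28310) + 13115 = -28330 + 13115 = -15215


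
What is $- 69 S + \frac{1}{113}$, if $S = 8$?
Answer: $- \frac{62375}{113} \approx -551.99$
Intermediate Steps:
$- 69 S + \frac{1}{113} = \left(-69\right) 8 + \frac{1}{113} = -552 + \frac{1}{113} = - \frac{62375}{113}$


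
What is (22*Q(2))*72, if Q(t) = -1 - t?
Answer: -4752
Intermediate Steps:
(22*Q(2))*72 = (22*(-1 - 1*2))*72 = (22*(-1 - 2))*72 = (22*(-3))*72 = -66*72 = -4752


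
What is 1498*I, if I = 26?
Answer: 38948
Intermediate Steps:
1498*I = 1498*26 = 38948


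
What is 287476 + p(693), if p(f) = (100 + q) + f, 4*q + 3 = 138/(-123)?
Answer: 47275947/164 ≈ 2.8827e+5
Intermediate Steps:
q = -169/164 (q = -¾ + (138/(-123))/4 = -¾ + (138*(-1/123))/4 = -¾ + (¼)*(-46/41) = -¾ - 23/82 = -169/164 ≈ -1.0305)
p(f) = 16231/164 + f (p(f) = (100 - 169/164) + f = 16231/164 + f)
287476 + p(693) = 287476 + (16231/164 + 693) = 287476 + 129883/164 = 47275947/164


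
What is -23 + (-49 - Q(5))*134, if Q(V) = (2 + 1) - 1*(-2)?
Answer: -7259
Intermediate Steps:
Q(V) = 5 (Q(V) = 3 + 2 = 5)
-23 + (-49 - Q(5))*134 = -23 + (-49 - 1*5)*134 = -23 + (-49 - 5)*134 = -23 - 54*134 = -23 - 7236 = -7259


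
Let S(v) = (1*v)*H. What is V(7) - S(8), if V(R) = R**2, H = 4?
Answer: 17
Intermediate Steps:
S(v) = 4*v (S(v) = (1*v)*4 = v*4 = 4*v)
V(7) - S(8) = 7**2 - 4*8 = 49 - 1*32 = 49 - 32 = 17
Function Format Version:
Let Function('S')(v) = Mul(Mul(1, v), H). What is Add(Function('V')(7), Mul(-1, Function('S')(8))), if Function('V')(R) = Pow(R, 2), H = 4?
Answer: 17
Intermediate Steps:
Function('S')(v) = Mul(4, v) (Function('S')(v) = Mul(Mul(1, v), 4) = Mul(v, 4) = Mul(4, v))
Add(Function('V')(7), Mul(-1, Function('S')(8))) = Add(Pow(7, 2), Mul(-1, Mul(4, 8))) = Add(49, Mul(-1, 32)) = Add(49, -32) = 17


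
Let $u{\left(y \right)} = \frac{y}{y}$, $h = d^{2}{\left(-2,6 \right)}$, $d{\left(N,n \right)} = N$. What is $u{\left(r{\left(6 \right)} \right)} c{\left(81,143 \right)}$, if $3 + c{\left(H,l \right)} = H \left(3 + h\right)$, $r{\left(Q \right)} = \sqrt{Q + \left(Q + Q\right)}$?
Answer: $564$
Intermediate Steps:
$r{\left(Q \right)} = \sqrt{3} \sqrt{Q}$ ($r{\left(Q \right)} = \sqrt{Q + 2 Q} = \sqrt{3 Q} = \sqrt{3} \sqrt{Q}$)
$h = 4$ ($h = \left(-2\right)^{2} = 4$)
$u{\left(y \right)} = 1$
$c{\left(H,l \right)} = -3 + 7 H$ ($c{\left(H,l \right)} = -3 + H \left(3 + 4\right) = -3 + H 7 = -3 + 7 H$)
$u{\left(r{\left(6 \right)} \right)} c{\left(81,143 \right)} = 1 \left(-3 + 7 \cdot 81\right) = 1 \left(-3 + 567\right) = 1 \cdot 564 = 564$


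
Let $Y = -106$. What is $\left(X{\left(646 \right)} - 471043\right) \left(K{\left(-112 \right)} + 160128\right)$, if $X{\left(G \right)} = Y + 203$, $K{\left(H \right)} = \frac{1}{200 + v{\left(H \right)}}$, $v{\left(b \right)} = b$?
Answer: $- \frac{3318112443345}{44} \approx -7.5412 \cdot 10^{10}$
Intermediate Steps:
$K{\left(H \right)} = \frac{1}{200 + H}$
$X{\left(G \right)} = 97$ ($X{\left(G \right)} = -106 + 203 = 97$)
$\left(X{\left(646 \right)} - 471043\right) \left(K{\left(-112 \right)} + 160128\right) = \left(97 - 471043\right) \left(\frac{1}{200 - 112} + 160128\right) = - 470946 \left(\frac{1}{88} + 160128\right) = \left(-470946\right) \frac{14091265}{88} = - \frac{3318112443345}{44}$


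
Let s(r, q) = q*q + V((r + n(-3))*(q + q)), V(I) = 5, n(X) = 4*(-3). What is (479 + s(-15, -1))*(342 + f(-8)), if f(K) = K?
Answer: 161990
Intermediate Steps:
n(X) = -12
s(r, q) = 5 + q² (s(r, q) = q*q + 5 = q² + 5 = 5 + q²)
(479 + s(-15, -1))*(342 + f(-8)) = (479 + (5 + (-1)²))*(342 - 8) = (479 + (5 + 1))*334 = (479 + 6)*334 = 485*334 = 161990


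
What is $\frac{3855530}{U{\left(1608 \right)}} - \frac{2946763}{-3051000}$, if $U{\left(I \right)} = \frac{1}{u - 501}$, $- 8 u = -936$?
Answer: $- \frac{4517077256573237}{3051000} \approx -1.4805 \cdot 10^{9}$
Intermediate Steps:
$u = 117$ ($u = \left(- \frac{1}{8}\right) \left(-936\right) = 117$)
$U{\left(I \right)} = - \frac{1}{384}$ ($U{\left(I \right)} = \frac{1}{117 - 501} = \frac{1}{-384} = - \frac{1}{384}$)
$\frac{3855530}{U{\left(1608 \right)}} - \frac{2946763}{-3051000} = \frac{3855530}{- \frac{1}{384}} - \frac{2946763}{-3051000} = 3855530 \left(-384\right) - - \frac{2946763}{3051000} = -1480523520 + \frac{2946763}{3051000} = - \frac{4517077256573237}{3051000}$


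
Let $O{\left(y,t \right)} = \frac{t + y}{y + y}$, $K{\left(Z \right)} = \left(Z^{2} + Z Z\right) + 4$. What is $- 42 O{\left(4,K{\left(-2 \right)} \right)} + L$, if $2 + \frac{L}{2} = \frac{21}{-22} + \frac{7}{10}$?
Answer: $- \frac{4868}{55} \approx -88.509$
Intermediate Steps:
$K{\left(Z \right)} = 4 + 2 Z^{2}$ ($K{\left(Z \right)} = \left(Z^{2} + Z^{2}\right) + 4 = 2 Z^{2} + 4 = 4 + 2 Z^{2}$)
$L = - \frac{248}{55}$ ($L = -4 + 2 \left(\frac{21}{-22} + \frac{7}{10}\right) = -4 + 2 \left(21 \left(- \frac{1}{22}\right) + 7 \cdot \frac{1}{10}\right) = -4 + 2 \left(- \frac{21}{22} + \frac{7}{10}\right) = -4 + 2 \left(- \frac{14}{55}\right) = -4 - \frac{28}{55} = - \frac{248}{55} \approx -4.5091$)
$O{\left(y,t \right)} = \frac{t + y}{2 y}$
$- 42 O{\left(4,K{\left(-2 \right)} \right)} + L = - 42 \frac{\left(4 + 2 \left(-2\right)^{2}\right) + 4}{2 \cdot 4} - \frac{248}{55} = - 42 \cdot \frac{1}{2} \cdot \frac{1}{4} \left(\left(4 + 2 \cdot 4\right) + 4\right) - \frac{248}{55} = - 42 \cdot \frac{1}{2} \cdot \frac{1}{4} \left(\left(4 + 8\right) + 4\right) - \frac{248}{55} = - 42 \cdot \frac{1}{2} \cdot \frac{1}{4} \left(12 + 4\right) - \frac{248}{55} = - 42 \cdot \frac{1}{2} \cdot \frac{1}{4} \cdot 16 - \frac{248}{55} = \left(-42\right) 2 - \frac{248}{55} = -84 - \frac{248}{55} = - \frac{4868}{55}$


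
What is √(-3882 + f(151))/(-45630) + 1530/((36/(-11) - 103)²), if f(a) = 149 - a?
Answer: 185130/1366561 - I*√971/22815 ≈ 0.13547 - 0.0013658*I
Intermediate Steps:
√(-3882 + f(151))/(-45630) + 1530/((36/(-11) - 103)²) = √(-3882 + (149 - 1*151))/(-45630) + 1530/((36/(-11) - 103)²) = √(-3882 + (149 - 151))*(-1/45630) + 1530/((36*(-1/11) - 103)²) = √(-3882 - 2)*(-1/45630) + 1530/((-36/11 - 103)²) = √(-3884)*(-1/45630) + 1530/((-1169/11)²) = (2*I*√971)*(-1/45630) + 1530/(1366561/121) = -I*√971/22815 + 1530*(121/1366561) = -I*√971/22815 + 185130/1366561 = 185130/1366561 - I*√971/22815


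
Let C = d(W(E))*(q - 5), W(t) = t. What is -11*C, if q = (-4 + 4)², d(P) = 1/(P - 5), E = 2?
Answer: -55/3 ≈ -18.333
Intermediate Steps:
d(P) = 1/(-5 + P)
q = 0 (q = 0² = 0)
C = 5/3 (C = (0 - 5)/(-5 + 2) = -5/(-3) = -⅓*(-5) = 5/3 ≈ 1.6667)
-11*C = -11*5/3 = -55/3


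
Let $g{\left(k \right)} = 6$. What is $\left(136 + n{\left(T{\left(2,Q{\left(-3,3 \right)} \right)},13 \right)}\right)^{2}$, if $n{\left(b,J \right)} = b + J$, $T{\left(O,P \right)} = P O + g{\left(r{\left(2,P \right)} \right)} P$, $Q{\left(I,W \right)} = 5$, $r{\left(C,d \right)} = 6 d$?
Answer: $35721$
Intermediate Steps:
$T{\left(O,P \right)} = 6 P + O P$ ($T{\left(O,P \right)} = P O + 6 P = O P + 6 P = 6 P + O P$)
$n{\left(b,J \right)} = J + b$
$\left(136 + n{\left(T{\left(2,Q{\left(-3,3 \right)} \right)},13 \right)}\right)^{2} = \left(136 + \left(13 + 5 \left(6 + 2\right)\right)\right)^{2} = \left(136 + \left(13 + 5 \cdot 8\right)\right)^{2} = \left(136 + \left(13 + 40\right)\right)^{2} = \left(136 + 53\right)^{2} = 189^{2} = 35721$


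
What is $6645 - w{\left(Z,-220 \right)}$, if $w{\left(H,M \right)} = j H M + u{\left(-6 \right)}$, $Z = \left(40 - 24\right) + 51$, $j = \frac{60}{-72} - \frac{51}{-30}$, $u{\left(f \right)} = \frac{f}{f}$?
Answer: $\frac{58256}{3} \approx 19419.0$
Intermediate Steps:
$u{\left(f \right)} = 1$
$j = \frac{13}{15}$ ($j = 60 \left(- \frac{1}{72}\right) - - \frac{17}{10} = - \frac{5}{6} + \frac{17}{10} = \frac{13}{15} \approx 0.86667$)
$Z = 67$ ($Z = 16 + 51 = 67$)
$w{\left(H,M \right)} = 1 + \frac{13 H M}{15}$ ($w{\left(H,M \right)} = \frac{13 H}{15} M + 1 = \frac{13 H M}{15} + 1 = 1 + \frac{13 H M}{15}$)
$6645 - w{\left(Z,-220 \right)} = 6645 - \left(1 + \frac{13}{15} \cdot 67 \left(-220\right)\right) = 6645 - \left(1 - \frac{38324}{3}\right) = 6645 - - \frac{38321}{3} = 6645 + \frac{38321}{3} = \frac{58256}{3}$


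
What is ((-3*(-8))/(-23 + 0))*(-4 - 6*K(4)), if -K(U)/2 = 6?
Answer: -1632/23 ≈ -70.957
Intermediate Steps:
K(U) = -12 (K(U) = -2*6 = -12)
((-3*(-8))/(-23 + 0))*(-4 - 6*K(4)) = ((-3*(-8))/(-23 + 0))*(-4 - 6*(-12)) = (24/(-23))*(-4 + 72) = (24*(-1/23))*68 = -24/23*68 = -1632/23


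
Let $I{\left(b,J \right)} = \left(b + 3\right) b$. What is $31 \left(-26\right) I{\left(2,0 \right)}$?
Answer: $-8060$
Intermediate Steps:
$I{\left(b,J \right)} = b \left(3 + b\right)$ ($I{\left(b,J \right)} = \left(3 + b\right) b = b \left(3 + b\right)$)
$31 \left(-26\right) I{\left(2,0 \right)} = 31 \left(-26\right) 2 \left(3 + 2\right) = - 806 \cdot 2 \cdot 5 = \left(-806\right) 10 = -8060$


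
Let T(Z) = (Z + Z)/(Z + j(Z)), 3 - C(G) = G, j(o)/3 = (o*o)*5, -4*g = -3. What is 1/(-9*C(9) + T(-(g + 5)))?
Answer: 341/18406 ≈ 0.018527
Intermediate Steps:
g = ¾ (g = -¼*(-3) = ¾ ≈ 0.75000)
j(o) = 15*o² (j(o) = 3*((o*o)*5) = 3*(o²*5) = 3*(5*o²) = 15*o²)
C(G) = 3 - G
T(Z) = 2*Z/(Z + 15*Z²) (T(Z) = (Z + Z)/(Z + 15*Z²) = (2*Z)/(Z + 15*Z²) = 2*Z/(Z + 15*Z²))
1/(-9*C(9) + T(-(g + 5))) = 1/(-9*(3 - 1*9) + 2/(1 + 15*(-(¾ + 5)))) = 1/(-9*(3 - 9) + 2/(1 + 15*(-1*23/4))) = 1/(-9*(-6) + 2/(1 + 15*(-23/4))) = 1/(54 + 2/(1 - 345/4)) = 1/(54 + 2/(-341/4)) = 1/(54 + 2*(-4/341)) = 1/(54 - 8/341) = 1/(18406/341) = 341/18406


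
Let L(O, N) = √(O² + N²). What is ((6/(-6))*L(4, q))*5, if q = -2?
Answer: -10*√5 ≈ -22.361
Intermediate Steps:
L(O, N) = √(N² + O²)
((6/(-6))*L(4, q))*5 = ((6/(-6))*√((-2)² + 4²))*5 = ((6*(-⅙))*√(4 + 16))*5 = -√20*5 = -2*√5*5 = -10*√5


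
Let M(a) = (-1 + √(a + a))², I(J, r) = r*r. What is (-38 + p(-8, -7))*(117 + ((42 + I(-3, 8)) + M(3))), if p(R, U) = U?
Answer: -10350 + 90*√6 ≈ -10130.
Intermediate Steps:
I(J, r) = r²
M(a) = (-1 + √2*√a)² (M(a) = (-1 + √(2*a))² = (-1 + √2*√a)²)
(-38 + p(-8, -7))*(117 + ((42 + I(-3, 8)) + M(3))) = (-38 - 7)*(117 + ((42 + 8²) + (-1 + √2*√3)²)) = -45*(117 + ((42 + 64) + (-1 + √6)²)) = -45*(117 + (106 + (-1 + √6)²)) = -45*(223 + (-1 + √6)²) = -10035 - 45*(-1 + √6)²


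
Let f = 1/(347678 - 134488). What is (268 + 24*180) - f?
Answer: 978115719/213190 ≈ 4588.0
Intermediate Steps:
f = 1/213190 ≈ 4.6906e-6
(268 + 24*180) - f = (268 + 24*180) - 1*1/213190 = (268 + 4320) - 1/213190 = 4588 - 1/213190 = 978115719/213190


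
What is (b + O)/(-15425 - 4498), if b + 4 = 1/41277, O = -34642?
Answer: 1430082941/822361671 ≈ 1.7390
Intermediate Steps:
b = -165107/41277 (b = -4 + 1/41277 = -165107/41277 ≈ -4.0000)
(b + O)/(-15425 - 4498) = (-165107/41277 - 34642)/(-15425 - 4498) = -1430082941/41277/(-19923) = -1430082941/41277*(-1/19923) = 1430082941/822361671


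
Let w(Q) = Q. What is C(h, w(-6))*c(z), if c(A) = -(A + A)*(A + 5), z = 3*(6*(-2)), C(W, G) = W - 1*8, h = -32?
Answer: 89280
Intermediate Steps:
C(W, G) = -8 + W (C(W, G) = W - 8 = -8 + W)
z = -36 (z = 3*(-12) = -36)
c(A) = -2*A*(5 + A)
C(h, w(-6))*c(z) = (-8 - 32)*(-2*(-36)*(5 - 36)) = -(-80)*(-36)*(-31) = -40*(-2232) = 89280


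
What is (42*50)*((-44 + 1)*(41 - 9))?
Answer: -2889600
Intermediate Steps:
(42*50)*((-44 + 1)*(41 - 9)) = 2100*(-43*32) = 2100*(-1376) = -2889600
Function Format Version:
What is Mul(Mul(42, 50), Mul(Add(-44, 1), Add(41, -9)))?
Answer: -2889600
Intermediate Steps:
Mul(Mul(42, 50), Mul(Add(-44, 1), Add(41, -9))) = Mul(2100, Mul(-43, 32)) = Mul(2100, -1376) = -2889600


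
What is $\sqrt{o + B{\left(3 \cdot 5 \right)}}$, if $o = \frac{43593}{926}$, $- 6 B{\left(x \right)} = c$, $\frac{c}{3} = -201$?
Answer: $\frac{6 \sqrt{878774}}{463} \approx 12.148$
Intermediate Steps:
$c = -603$ ($c = 3 \left(-201\right) = -603$)
$B{\left(x \right)} = \frac{201}{2}$ ($B{\left(x \right)} = \left(- \frac{1}{6}\right) \left(-603\right) = \frac{201}{2}$)
$o = \frac{43593}{926}$ ($o = 43593 \cdot \frac{1}{926} = \frac{43593}{926} \approx 47.077$)
$\sqrt{o + B{\left(3 \cdot 5 \right)}} = \sqrt{\frac{43593}{926} + \frac{201}{2}} = \sqrt{\frac{68328}{463}} = \frac{6 \sqrt{878774}}{463}$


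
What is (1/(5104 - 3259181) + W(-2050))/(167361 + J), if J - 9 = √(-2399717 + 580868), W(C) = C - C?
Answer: I/(3254077*(√1818849 - 167370*I)) ≈ -1.836e-12 + 1.4794e-14*I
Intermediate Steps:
W(C) = 0
J = 9 + I*√1818849 (J = 9 + √(-2399717 + 580868) = 9 + √(-1818849) = 9 + I*√1818849 ≈ 9.0 + 1348.6*I)
(1/(5104 - 3259181) + W(-2050))/(167361 + J) = (1/(5104 - 3259181) + 0)/(167361 + (9 + I*√1818849)) = (1/(-3254077) + 0)/(167370 + I*√1818849) = (-1/3254077 + 0)/(167370 + I*√1818849) = -1/(3254077*(167370 + I*√1818849))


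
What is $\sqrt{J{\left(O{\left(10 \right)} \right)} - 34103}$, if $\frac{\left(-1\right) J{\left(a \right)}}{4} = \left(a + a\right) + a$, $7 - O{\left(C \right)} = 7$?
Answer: $i \sqrt{34103} \approx 184.67 i$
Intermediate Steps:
$O{\left(C \right)} = 0$ ($O{\left(C \right)} = 7 - 7 = 0$)
$J{\left(a \right)} = - 12 a$ ($J{\left(a \right)} = - 4 \left(\left(a + a\right) + a\right) = - 4 \left(2 a + a\right) = - 4 \cdot 3 a = - 12 a$)
$\sqrt{J{\left(O{\left(10 \right)} \right)} - 34103} = \sqrt{\left(-12\right) 0 - 34103} = \sqrt{0 - 34103} = \sqrt{-34103} = i \sqrt{34103}$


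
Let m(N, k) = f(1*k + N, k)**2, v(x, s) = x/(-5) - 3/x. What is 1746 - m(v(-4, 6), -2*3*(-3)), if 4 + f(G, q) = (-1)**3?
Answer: 1721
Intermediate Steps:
v(x, s) = -3/x - x/5 (v(x, s) = x*(-1/5) - 3/x = -x/5 - 3/x = -3/x - x/5)
f(G, q) = -5 (f(G, q) = -4 + (-1)**3 = -4 - 1 = -5)
m(N, k) = 25 (m(N, k) = (-5)**2 = 25)
1746 - m(v(-4, 6), -2*3*(-3)) = 1746 - 1*25 = 1746 - 25 = 1721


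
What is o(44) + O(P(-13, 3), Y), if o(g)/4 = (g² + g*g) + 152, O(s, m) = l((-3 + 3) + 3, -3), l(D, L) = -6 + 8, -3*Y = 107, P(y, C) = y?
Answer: 16098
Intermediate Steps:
Y = -107/3 (Y = -⅓*107 = -107/3 ≈ -35.667)
l(D, L) = 2
O(s, m) = 2
o(g) = 608 + 8*g² (o(g) = 4*((g² + g*g) + 152) = 4*((g² + g²) + 152) = 4*(2*g² + 152) = 4*(152 + 2*g²) = 608 + 8*g²)
o(44) + O(P(-13, 3), Y) = (608 + 8*44²) + 2 = (608 + 8*1936) + 2 = (608 + 15488) + 2 = 16096 + 2 = 16098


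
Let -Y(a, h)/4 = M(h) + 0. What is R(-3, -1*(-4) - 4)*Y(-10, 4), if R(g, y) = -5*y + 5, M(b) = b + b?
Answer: -160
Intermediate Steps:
M(b) = 2*b
R(g, y) = 5 - 5*y
Y(a, h) = -8*h (Y(a, h) = -4*(2*h + 0) = -8*h)
R(-3, -1*(-4) - 4)*Y(-10, 4) = (5 - 5*(-1*(-4) - 4))*(-8*4) = (5 - 5*(4 - 4))*(-32) = (5 - 5*0)*(-32) = (5 + 0)*(-32) = 5*(-32) = -160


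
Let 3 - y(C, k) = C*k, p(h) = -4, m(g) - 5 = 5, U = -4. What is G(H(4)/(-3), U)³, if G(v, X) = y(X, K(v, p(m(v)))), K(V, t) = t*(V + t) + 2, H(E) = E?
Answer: 24137569/27 ≈ 8.9398e+5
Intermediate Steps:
m(g) = 10 (m(g) = 5 + 5 = 10)
K(V, t) = 2 + t*(V + t)
y(C, k) = 3 - C*k
G(v, X) = 3 - X*(18 - 4*v) (G(v, X) = 3 - X*(2 + (-4)² + v*(-4)) = 3 - X*(2 + 16 - 4*v) = 3 - X*(18 - 4*v))
G(H(4)/(-3), U)³ = (3 + 2*(-4)*(-9 + 2*(4/(-3))))³ = (3 + 2*(-4)*(-9 + 2*(4*(-⅓))))³ = (3 + 2*(-4)*(-9 + 2*(-4/3)))³ = (3 + 2*(-4)*(-9 - 8/3))³ = (3 + 2*(-4)*(-35/3))³ = (3 + 280/3)³ = (289/3)³ = 24137569/27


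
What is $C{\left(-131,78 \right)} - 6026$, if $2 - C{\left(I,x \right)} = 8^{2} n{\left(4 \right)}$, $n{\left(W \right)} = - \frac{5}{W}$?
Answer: $-5944$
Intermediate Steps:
$C{\left(I,x \right)} = 82$ ($C{\left(I,x \right)} = 2 - 8^{2} \left(- \frac{5}{4}\right) = 2 - 64 \left(\left(-5\right) \frac{1}{4}\right) = 2 - 64 \left(- \frac{5}{4}\right) = 2 - -80 = 2 + 80 = 82$)
$C{\left(-131,78 \right)} - 6026 = 82 - 6026 = -5944$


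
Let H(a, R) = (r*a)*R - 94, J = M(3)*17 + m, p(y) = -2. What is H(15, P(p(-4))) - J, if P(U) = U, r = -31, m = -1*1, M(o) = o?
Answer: 786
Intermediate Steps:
m = -1
J = 50 (J = 3*17 - 1 = 51 - 1 = 50)
H(a, R) = -94 - 31*R*a (H(a, R) = (-31*a)*R - 94 = -31*R*a - 94 = -94 - 31*R*a)
H(15, P(p(-4))) - J = (-94 - 31*(-2)*15) - 1*50 = (-94 + 930) - 50 = 836 - 50 = 786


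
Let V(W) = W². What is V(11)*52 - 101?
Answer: 6191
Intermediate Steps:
V(11)*52 - 101 = 11²*52 - 101 = 121*52 - 101 = 6292 - 101 = 6191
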